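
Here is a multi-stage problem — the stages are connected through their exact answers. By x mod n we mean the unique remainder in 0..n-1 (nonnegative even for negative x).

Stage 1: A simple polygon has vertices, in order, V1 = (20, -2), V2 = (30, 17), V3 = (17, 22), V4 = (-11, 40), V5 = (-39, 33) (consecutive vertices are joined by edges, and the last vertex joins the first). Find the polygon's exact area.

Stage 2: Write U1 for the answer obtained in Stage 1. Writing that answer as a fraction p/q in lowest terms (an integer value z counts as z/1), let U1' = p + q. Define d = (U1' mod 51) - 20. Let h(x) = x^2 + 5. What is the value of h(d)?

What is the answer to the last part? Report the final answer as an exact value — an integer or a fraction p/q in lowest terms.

Stage 1: cross terms: (20*17 - 30*-2)=400, (30*22 - 17*17)=371, (17*40 - -11*22)=922, (-11*33 - -39*40)=1197, (-39*-2 - 20*33)=-582; twice the area = |2308| = 2308; area = 1154; answer 1154
Stage 2: U1 = 1154; threaded value p + q = 1155; d = 13; 1*(13)^2 + 5 = (169) + (5) = 174; answer 174

174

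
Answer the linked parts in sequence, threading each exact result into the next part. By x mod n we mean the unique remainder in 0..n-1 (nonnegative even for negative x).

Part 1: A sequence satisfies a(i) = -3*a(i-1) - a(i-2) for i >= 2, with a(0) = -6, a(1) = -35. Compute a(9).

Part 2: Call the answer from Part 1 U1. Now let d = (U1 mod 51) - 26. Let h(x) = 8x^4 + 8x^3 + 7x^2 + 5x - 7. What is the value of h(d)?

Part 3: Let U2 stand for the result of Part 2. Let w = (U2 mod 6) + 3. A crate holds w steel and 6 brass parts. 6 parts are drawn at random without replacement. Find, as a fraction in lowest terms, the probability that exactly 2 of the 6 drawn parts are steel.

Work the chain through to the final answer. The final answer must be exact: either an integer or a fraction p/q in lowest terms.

3/7

Part 1: a(2) = -3*(-35) - 1*(-6) = 111; iterating: a(2)=111, a(3)=-298, a(4)=783, a(5)=-2051, a(6)=5370, a(7)=-14059, a(8)=36807, a(9)=-96362; answer -96362
Part 2: U1 = -96362; d = 2; 8*(2)^4 + 8*(2)^3 + 7*(2)^2 + 5*(2)^1 - 7 = (128) + (64) + (28) + (10) + (-7) = 223; answer 223
Part 3: U2 = 223; w = 4; total draws C(10,6) = 210; favorable C(4,2)*C(6,4) = 90; P = 3/7; answer 3/7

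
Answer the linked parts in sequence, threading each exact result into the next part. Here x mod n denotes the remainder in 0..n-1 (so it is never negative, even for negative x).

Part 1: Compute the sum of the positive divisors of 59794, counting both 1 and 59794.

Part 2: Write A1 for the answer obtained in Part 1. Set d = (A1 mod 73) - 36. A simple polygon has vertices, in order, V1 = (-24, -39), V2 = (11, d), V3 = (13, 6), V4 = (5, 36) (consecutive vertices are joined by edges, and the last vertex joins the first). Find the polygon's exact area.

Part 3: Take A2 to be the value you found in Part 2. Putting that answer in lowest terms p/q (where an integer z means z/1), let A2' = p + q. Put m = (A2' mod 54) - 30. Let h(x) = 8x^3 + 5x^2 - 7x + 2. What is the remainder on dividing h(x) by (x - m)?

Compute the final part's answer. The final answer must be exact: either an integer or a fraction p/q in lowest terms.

Part 1: 59794 = 2 * 7 * 4271; sigma = (1 + 2) * (1 + 7) * (1 + 4271) = 3 * 8 * 4272 = 102528; answer 102528
Part 2: A1 = 102528; d = 0; cross terms: (-24*0 - 11*-39)=429, (11*6 - 13*0)=66, (13*36 - 5*6)=438, (5*-39 - -24*36)=669; twice the area = |1602| = 1602; area = 801; answer 801
Part 3: A2 = 801; threaded value p + q = 802; m = 16; remainder = value at the root: 8*(16)^3 + 5*(16)^2 - 7*(16)^1 + 2 = (32768) + (1280) + (-112) + (2) = 33938; answer 33938

33938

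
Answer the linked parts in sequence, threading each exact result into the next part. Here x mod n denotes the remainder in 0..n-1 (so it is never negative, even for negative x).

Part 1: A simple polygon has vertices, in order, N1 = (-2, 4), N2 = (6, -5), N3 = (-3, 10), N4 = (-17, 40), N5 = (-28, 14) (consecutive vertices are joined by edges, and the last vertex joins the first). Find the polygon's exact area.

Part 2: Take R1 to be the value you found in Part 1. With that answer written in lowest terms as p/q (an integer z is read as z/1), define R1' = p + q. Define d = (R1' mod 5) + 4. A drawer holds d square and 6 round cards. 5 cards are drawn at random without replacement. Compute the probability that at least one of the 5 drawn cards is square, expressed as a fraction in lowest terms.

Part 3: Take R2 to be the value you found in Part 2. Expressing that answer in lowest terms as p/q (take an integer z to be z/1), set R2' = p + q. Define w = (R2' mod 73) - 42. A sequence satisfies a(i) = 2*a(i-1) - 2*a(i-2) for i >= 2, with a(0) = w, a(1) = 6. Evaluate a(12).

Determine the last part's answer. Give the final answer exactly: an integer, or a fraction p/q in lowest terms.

2240

Part 1: cross terms: (-2*-5 - 6*4)=-14, (6*10 - -3*-5)=45, (-3*40 - -17*10)=50, (-17*14 - -28*40)=882, (-28*4 - -2*14)=-84; twice the area = |879| = 879; area = 879/2; answer 879/2
Part 2: R1 = 879/2; threaded value p + q = 881; d = 5; total draws C(11,5) = 462; complement C(6,5) = 6; favorable 462 - 6 = 456; P = 76/77; answer 76/77
Part 3: R2 = 76/77; threaded value p + q = 153; w = -35; a(2) = 2*(6) - 2*(-35) = 82; iterating: a(2)=82, a(3)=152, a(4)=140, a(5)=-24, a(6)=-328, a(7)=-608, a(8)=-560, a(9)=96, a(10)=1312, a(11)=2432, a(12)=2240; answer 2240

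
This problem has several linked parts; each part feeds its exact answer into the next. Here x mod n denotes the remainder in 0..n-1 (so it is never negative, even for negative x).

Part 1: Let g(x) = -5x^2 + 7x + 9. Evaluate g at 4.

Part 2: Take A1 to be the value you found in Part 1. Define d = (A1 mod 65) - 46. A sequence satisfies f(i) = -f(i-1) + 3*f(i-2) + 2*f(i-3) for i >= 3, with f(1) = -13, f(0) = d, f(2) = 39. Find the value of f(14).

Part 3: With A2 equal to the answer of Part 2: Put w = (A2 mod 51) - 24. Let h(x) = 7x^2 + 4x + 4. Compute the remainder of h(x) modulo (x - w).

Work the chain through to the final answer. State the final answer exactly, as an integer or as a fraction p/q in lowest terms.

375

Part 1: -5*(4)^2 + 7*(4)^1 + 9 = (-80) + (28) + (9) = -43; answer -43
Part 2: A1 = -43; d = -24; f(3) = -1*(39) + 3*(-13) + 2*(-24) = -126; iterating: f(3)=-126, f(4)=217, f(5)=-517, f(6)=916, f(7)=-2033, f(8)=3747, f(9)=-8014, f(10)=15189, f(11)=-31737, f(12)=61276, f(13)=-126109, f(14)=246463; answer 246463
Part 3: A2 = 246463; w = 7; remainder = value at the root: 7*(7)^2 + 4*(7)^1 + 4 = (343) + (28) + (4) = 375; answer 375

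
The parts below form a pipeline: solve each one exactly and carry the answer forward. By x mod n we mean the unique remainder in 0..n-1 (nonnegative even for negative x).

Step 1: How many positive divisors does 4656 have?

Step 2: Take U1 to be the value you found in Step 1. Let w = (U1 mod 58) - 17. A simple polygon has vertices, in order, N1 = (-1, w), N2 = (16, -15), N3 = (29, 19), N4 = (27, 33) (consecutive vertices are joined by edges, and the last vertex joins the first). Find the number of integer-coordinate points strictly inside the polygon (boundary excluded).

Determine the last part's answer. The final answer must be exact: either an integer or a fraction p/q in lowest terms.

630

Step 1: 4656 = 2^4 * 3 * 97; number of divisors = (4+1) * (1+1) * (1+1) = 20; answer 20
Step 2: U1 = 20; w = 3; cross terms: (-1*-15 - 16*3)=-33, (16*19 - 29*-15)=739, (29*33 - 27*19)=444, (27*3 - -1*33)=114; twice the area = |1264| = 1264; area = 632; boundary points = 1 + 1 + 2 + 2 = 6; strictly interior points = area - boundary/2 + 1 = 630; answer 630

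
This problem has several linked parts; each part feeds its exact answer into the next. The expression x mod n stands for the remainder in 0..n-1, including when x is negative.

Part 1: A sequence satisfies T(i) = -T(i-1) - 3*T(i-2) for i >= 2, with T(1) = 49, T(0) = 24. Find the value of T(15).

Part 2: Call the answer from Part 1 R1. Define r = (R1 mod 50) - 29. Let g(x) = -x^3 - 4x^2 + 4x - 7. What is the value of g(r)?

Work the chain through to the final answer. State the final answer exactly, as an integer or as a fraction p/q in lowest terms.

Part 1: T(2) = -1*(49) - 3*(24) = -121; iterating: T(2)=-121, T(3)=-26, T(4)=389, T(5)=-311, T(6)=-856, T(7)=1789, T(8)=779, T(9)=-6146, T(10)=3809, T(11)=14629, T(12)=-26056, T(13)=-17831, T(14)=95999, T(15)=-42506; answer -42506
Part 2: R1 = -42506; r = 15; -1*(15)^3 - 4*(15)^2 + 4*(15)^1 - 7 = (-3375) + (-900) + (60) + (-7) = -4222; answer -4222

-4222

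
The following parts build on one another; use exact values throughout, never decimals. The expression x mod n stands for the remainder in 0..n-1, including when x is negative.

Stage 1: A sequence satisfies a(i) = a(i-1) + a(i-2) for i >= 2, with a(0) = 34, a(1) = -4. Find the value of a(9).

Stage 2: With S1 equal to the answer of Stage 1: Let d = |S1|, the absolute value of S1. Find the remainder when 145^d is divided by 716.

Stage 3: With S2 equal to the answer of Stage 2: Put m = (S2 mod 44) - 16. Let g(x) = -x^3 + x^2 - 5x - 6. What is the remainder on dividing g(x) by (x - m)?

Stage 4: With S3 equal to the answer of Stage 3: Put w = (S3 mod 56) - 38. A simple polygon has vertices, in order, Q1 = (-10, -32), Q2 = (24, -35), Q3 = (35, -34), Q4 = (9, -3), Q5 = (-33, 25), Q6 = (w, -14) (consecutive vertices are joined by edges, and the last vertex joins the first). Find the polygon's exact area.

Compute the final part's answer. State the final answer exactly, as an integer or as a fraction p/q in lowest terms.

Stage 1: a(2) = 1*(-4) + 1*(34) = 30; iterating: a(2)=30, a(3)=26, a(4)=56, a(5)=82, a(6)=138, a(7)=220, a(8)=358, a(9)=578; answer 578
Stage 2: S1 = 578; d = 578; squarings mod 716: 145^1=145, 145^2=261, 145^4=101, 145^8=177, 145^16=541, 145^32=553, 145^64=77, 145^128=201, 145^256=305, 145^512=661; 145^578 = 145^2 * 145^64 * 145^512 = 169 (mod 716); answer 169
Stage 3: S2 = 169; m = 21; remainder = value at the root: -1*(21)^3 + 1*(21)^2 - 5*(21)^1 - 6 = (-9261) + (441) + (-105) + (-6) = -8931; answer -8931
Stage 4: S3 = -8931; w = -9; cross terms: (-10*-35 - 24*-32)=1118, (24*-34 - 35*-35)=409, (35*-3 - 9*-34)=201, (9*25 - -33*-3)=126, (-33*-14 - -9*25)=687, (-9*-32 - -10*-14)=148; twice the area = |2689| = 2689; area = 2689/2; answer 2689/2

2689/2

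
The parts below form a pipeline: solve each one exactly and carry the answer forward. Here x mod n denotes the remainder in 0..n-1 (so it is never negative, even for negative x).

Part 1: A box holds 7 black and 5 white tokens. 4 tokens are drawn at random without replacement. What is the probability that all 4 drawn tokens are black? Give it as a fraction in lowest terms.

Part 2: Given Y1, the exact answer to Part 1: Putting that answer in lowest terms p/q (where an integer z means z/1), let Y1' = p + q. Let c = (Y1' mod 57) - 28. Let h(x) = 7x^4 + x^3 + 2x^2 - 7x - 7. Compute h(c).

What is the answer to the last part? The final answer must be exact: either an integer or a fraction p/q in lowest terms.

1371356

Part 1: total draws C(12,4) = 495; favorable C(7,4) = 35; P = 7/99; answer 7/99
Part 2: Y1 = 7/99; threaded value p + q = 106; c = 21; 7*(21)^4 + 1*(21)^3 + 2*(21)^2 - 7*(21)^1 - 7 = (1361367) + (9261) + (882) + (-147) + (-7) = 1371356; answer 1371356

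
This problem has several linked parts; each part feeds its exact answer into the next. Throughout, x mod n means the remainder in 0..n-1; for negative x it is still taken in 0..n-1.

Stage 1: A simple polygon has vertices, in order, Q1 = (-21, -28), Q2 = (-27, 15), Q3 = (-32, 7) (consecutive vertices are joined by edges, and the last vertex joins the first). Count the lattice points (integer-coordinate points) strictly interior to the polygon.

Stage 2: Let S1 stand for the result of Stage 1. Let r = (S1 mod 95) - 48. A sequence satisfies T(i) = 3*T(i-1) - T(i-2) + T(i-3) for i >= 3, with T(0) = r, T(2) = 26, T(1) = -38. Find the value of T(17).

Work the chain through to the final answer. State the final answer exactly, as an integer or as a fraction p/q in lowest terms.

Stage 1: cross terms: (-21*15 - -27*-28)=-1071, (-27*7 - -32*15)=291, (-32*-28 - -21*7)=1043; twice the area = |263| = 263; area = 263/2; boundary points = 1 + 1 + 1 = 3; strictly interior points = area - boundary/2 + 1 = 131; answer 131
Stage 2: S1 = 131; r = -12; T(3) = 3*(26) - 1*(-38) + 1*(-12) = 104; iterating: T(3)=104, T(4)=248, T(5)=666, T(6)=1854, T(7)=5144, T(8)=14244, T(9)=39442, T(10)=109226, T(11)=302480, T(12)=837656, T(13)=2319714, T(14)=6423966, T(15)=17789840, T(16)=49265268, T(17)=136429930; answer 136429930

136429930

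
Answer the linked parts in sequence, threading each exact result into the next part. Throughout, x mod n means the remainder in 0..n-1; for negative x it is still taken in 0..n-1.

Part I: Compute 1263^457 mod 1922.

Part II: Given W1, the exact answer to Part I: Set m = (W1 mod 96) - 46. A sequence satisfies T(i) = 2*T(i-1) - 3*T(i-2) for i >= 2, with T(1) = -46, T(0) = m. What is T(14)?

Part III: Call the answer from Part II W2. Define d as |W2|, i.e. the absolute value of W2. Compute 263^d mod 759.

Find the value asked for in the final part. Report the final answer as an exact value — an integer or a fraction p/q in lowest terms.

Part I: squarings mod 1922: 1263^1=1263, 1263^2=1831, 1263^4=593, 1263^8=1845, 1263^16=163, 1263^32=1583, 1263^64=1523, 1263^128=1597, 1263^256=1837; 1263^457 = 1263^1 * 1263^8 * 1263^64 * 1263^128 * 1263^256 = 649 (mod 1922); answer 649
Part II: W1 = 649; m = 27; T(2) = 2*(-46) - 3*(27) = -173; iterating: T(2)=-173, T(3)=-208, T(4)=103, T(5)=830, T(6)=1351, T(7)=212, T(8)=-3629, T(9)=-7894, T(10)=-4901, T(11)=13880, T(12)=42463, T(13)=43286, T(14)=-40817; answer -40817
Part III: W2 = -40817; d = 40817; squarings mod 759: 263^1=263, 263^2=100, 263^4=133, 263^8=232, 263^16=694, 263^32=430, 263^64=463, 263^128=331, 263^256=265, 263^512=397, 263^1024=496, 263^2048=100, 263^4096=133, 263^8192=232, 263^16384=694, 263^32768=430; 263^40817 = 263^1 * 263^16 * 263^32 * 263^64 * 263^256 * 263^512 * 263^1024 * 263^2048 * 263^4096 * 263^32768 = 428 (mod 759); answer 428

428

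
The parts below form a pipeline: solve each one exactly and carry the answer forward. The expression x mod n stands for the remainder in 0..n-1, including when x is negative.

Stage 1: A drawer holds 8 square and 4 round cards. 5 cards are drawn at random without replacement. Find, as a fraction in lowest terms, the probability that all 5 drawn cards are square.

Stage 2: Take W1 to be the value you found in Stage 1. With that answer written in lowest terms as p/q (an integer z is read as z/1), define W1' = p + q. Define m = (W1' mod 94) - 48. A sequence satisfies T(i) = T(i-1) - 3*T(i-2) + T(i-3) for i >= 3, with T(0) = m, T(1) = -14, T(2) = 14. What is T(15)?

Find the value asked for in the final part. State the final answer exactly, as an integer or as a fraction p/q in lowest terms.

2032

Stage 1: total draws C(12,5) = 792; favorable C(8,5) = 56; P = 7/99; answer 7/99
Stage 2: W1 = 7/99; threaded value p + q = 106; m = -36; T(3) = 1*(14) - 3*(-14) + 1*(-36) = 20; iterating: T(3)=20, T(4)=-36, T(5)=-82, T(6)=46, T(7)=256, T(8)=36, T(9)=-686, T(10)=-538, T(11)=1556, T(12)=2484, T(13)=-2722, T(14)=-8618, T(15)=2032; answer 2032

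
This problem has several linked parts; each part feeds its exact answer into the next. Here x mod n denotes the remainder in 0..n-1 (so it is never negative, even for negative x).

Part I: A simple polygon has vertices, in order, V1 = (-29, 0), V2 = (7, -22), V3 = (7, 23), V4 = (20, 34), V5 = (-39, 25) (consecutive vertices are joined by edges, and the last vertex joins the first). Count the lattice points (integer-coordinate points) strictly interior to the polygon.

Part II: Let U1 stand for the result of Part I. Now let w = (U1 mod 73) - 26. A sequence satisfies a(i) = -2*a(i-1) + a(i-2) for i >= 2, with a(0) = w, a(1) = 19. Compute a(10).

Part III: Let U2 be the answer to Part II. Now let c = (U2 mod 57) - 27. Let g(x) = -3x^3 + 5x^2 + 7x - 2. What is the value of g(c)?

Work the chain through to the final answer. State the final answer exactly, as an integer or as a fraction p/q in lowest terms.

Part I: cross terms: (-29*-22 - 7*0)=638, (7*23 - 7*-22)=315, (7*34 - 20*23)=-222, (20*25 - -39*34)=1826, (-39*0 - -29*25)=725; twice the area = |3282| = 3282; area = 1641; boundary points = 2 + 45 + 1 + 1 + 5 = 54; strictly interior points = area - boundary/2 + 1 = 1615; answer 1615
Part II: U1 = 1615; w = -17; a(2) = -2*(19) + 1*(-17) = -55; iterating: a(2)=-55, a(3)=129, a(4)=-313, a(5)=755, a(6)=-1823, a(7)=4401, a(8)=-10625, a(9)=25651, a(10)=-61927; answer -61927
Part III: U2 = -61927; c = 5; -3*(5)^3 + 5*(5)^2 + 7*(5)^1 - 2 = (-375) + (125) + (35) + (-2) = -217; answer -217

-217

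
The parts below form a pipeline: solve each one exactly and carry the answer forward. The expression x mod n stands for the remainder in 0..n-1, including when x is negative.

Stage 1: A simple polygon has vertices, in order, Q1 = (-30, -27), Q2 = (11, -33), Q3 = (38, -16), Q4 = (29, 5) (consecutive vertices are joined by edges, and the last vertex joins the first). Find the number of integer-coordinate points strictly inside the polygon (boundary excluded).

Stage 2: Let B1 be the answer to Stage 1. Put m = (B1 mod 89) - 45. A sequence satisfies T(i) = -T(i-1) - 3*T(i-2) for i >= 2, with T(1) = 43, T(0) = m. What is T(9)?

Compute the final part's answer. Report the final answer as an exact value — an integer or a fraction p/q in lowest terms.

-2027

Stage 1: cross terms: (-30*-33 - 11*-27)=1287, (11*-16 - 38*-33)=1078, (38*5 - 29*-16)=654, (29*-27 - -30*5)=-633; twice the area = |2386| = 2386; area = 1193; boundary points = 1 + 1 + 3 + 1 = 6; strictly interior points = area - boundary/2 + 1 = 1191; answer 1191
Stage 2: B1 = 1191; m = -11; T(2) = -1*(43) - 3*(-11) = -10; iterating: T(2)=-10, T(3)=-119, T(4)=149, T(5)=208, T(6)=-655, T(7)=31, T(8)=1934, T(9)=-2027; answer -2027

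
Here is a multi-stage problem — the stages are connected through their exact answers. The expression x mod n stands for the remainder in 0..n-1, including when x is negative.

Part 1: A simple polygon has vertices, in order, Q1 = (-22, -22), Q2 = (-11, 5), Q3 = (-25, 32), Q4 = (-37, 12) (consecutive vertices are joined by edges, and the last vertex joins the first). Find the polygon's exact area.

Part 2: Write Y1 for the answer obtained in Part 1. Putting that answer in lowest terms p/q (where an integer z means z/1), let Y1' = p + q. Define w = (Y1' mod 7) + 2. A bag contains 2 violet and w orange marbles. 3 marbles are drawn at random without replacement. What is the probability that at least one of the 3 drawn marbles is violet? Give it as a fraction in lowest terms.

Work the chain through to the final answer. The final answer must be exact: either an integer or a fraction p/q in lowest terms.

8/15

Part 1: cross terms: (-22*5 - -11*-22)=-352, (-11*32 - -25*5)=-227, (-25*12 - -37*32)=884, (-37*-22 - -22*12)=1078; twice the area = |1383| = 1383; area = 1383/2; answer 1383/2
Part 2: Y1 = 1383/2; threaded value p + q = 1385; w = 8; total draws C(10,3) = 120; complement C(8,3) = 56; favorable 120 - 56 = 64; P = 8/15; answer 8/15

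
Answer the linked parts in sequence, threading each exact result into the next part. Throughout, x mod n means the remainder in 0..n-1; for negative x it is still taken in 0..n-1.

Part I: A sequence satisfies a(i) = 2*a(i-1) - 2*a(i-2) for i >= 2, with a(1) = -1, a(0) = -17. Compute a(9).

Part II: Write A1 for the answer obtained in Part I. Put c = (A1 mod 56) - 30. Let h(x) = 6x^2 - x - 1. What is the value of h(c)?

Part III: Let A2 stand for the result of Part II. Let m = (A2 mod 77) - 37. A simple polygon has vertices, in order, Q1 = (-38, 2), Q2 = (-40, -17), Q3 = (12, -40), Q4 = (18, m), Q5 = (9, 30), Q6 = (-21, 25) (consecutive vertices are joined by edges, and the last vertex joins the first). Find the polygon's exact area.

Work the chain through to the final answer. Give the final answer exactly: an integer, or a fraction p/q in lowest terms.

Part I: a(2) = 2*(-1) - 2*(-17) = 32; iterating: a(2)=32, a(3)=66, a(4)=68, a(5)=4, a(6)=-128, a(7)=-264, a(8)=-272, a(9)=-16; answer -16
Part II: A1 = -16; c = 10; 6*(10)^2 - 1*(10)^1 - 1 = (600) + (-10) + (-1) = 589; answer 589
Part III: A2 = 589; m = 13; cross terms: (-38*-17 - -40*2)=726, (-40*-40 - 12*-17)=1804, (12*13 - 18*-40)=876, (18*30 - 9*13)=423, (9*25 - -21*30)=855, (-21*2 - -38*25)=908; twice the area = |5592| = 5592; area = 2796; answer 2796

2796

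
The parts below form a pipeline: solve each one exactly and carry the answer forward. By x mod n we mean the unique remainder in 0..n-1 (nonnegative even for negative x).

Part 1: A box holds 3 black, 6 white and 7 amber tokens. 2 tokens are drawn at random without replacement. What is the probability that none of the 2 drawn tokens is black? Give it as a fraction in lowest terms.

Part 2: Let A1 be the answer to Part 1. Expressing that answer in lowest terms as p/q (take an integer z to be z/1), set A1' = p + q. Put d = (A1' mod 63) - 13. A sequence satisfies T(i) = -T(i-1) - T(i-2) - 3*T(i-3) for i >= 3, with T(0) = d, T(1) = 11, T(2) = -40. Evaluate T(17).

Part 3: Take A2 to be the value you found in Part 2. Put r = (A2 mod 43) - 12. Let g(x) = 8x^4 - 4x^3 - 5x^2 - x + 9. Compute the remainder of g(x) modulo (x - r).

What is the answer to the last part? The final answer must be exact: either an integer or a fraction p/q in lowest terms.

Part 1: total draws C(16,2) = 120; favorable C(13,2) = 78; P = 13/20; answer 13/20
Part 2: A1 = 13/20; threaded value p + q = 33; d = 20; T(3) = -1*(-40) - 1*(11) - 3*(20) = -31; iterating: T(3)=-31, T(4)=38, T(5)=113, T(6)=-58, T(7)=-169, T(8)=-112, T(9)=455, T(10)=164, T(11)=-283, T(12)=-1246, T(13)=1037, T(14)=1058, T(15)=1643, T(16)=-5812, T(17)=995; answer 995
Part 3: A2 = 995; r = -6; remainder = value at the root: 8*(-6)^4 - 4*(-6)^3 - 5*(-6)^2 - 1*(-6)^1 + 9 = (10368) + (864) + (-180) + (6) + (9) = 11067; answer 11067

11067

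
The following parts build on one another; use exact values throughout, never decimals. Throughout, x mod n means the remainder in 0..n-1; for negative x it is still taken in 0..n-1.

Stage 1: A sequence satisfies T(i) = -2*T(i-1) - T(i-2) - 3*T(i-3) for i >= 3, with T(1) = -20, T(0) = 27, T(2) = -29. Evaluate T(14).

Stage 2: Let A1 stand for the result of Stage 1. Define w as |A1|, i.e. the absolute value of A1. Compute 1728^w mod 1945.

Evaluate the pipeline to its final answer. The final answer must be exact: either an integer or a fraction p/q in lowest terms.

1712

Stage 1: T(3) = -2*(-29) - 1*(-20) - 3*(27) = -3; iterating: T(3)=-3, T(4)=95, T(5)=-100, T(6)=114, T(7)=-413, T(8)=1012, T(9)=-1953, T(10)=4133, T(11)=-9349, T(12)=20424, T(13)=-43898, T(14)=95419; answer 95419
Stage 2: A1 = 95419; w = 95419; squarings mod 1945: 1728^1=1728, 1728^2=409, 1728^4=11, 1728^8=121, 1728^16=1026, 1728^32=431, 1728^64=986, 1728^128=1641, 1728^256=1001, 1728^512=326, 1728^1024=1246, 1728^2048=406, 1728^4096=1456, 1728^8192=1831, 1728^16384=1326, 1728^32768=1941, 1728^65536=16; 1728^95419 = 1728^1 * 1728^2 * 1728^8 * 1728^16 * 1728^32 * 1728^128 * 1728^1024 * 1728^4096 * 1728^8192 * 1728^16384 * 1728^65536 = 1712 (mod 1945); answer 1712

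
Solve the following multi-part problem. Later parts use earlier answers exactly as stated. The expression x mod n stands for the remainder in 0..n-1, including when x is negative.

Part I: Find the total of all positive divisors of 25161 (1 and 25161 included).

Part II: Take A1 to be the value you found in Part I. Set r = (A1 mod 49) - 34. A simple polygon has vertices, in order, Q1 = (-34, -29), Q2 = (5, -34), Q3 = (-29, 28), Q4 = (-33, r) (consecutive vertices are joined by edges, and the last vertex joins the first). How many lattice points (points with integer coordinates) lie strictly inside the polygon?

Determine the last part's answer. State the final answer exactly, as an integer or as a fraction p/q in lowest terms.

Part I: 25161 = 3 * 8387; sigma = (1 + 3) * (1 + 8387) = 4 * 8388 = 33552; answer 33552
Part II: A1 = 33552; r = 2; cross terms: (-34*-34 - 5*-29)=1301, (5*28 - -29*-34)=-846, (-29*2 - -33*28)=866, (-33*-29 - -34*2)=1025; twice the area = |2346| = 2346; area = 1173; boundary points = 1 + 2 + 2 + 1 = 6; strictly interior points = area - boundary/2 + 1 = 1171; answer 1171

1171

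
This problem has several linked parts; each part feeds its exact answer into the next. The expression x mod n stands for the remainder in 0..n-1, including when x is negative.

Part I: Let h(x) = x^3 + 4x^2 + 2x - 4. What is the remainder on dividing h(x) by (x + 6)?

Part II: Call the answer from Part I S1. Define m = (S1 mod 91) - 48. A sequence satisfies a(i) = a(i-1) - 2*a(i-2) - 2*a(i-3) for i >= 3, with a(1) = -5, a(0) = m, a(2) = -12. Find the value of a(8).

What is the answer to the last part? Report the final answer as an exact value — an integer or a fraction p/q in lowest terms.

Part I: remainder = value at the root: 1*(-6)^3 + 4*(-6)^2 + 2*(-6)^1 - 4 = (-216) + (144) + (-12) + (-4) = -88; answer -88
Part II: S1 = -88; m = -45; a(3) = 1*(-12) - 2*(-5) - 2*(-45) = 88; iterating: a(3)=88, a(4)=122, a(5)=-30, a(6)=-450, a(7)=-634, a(8)=326; answer 326

326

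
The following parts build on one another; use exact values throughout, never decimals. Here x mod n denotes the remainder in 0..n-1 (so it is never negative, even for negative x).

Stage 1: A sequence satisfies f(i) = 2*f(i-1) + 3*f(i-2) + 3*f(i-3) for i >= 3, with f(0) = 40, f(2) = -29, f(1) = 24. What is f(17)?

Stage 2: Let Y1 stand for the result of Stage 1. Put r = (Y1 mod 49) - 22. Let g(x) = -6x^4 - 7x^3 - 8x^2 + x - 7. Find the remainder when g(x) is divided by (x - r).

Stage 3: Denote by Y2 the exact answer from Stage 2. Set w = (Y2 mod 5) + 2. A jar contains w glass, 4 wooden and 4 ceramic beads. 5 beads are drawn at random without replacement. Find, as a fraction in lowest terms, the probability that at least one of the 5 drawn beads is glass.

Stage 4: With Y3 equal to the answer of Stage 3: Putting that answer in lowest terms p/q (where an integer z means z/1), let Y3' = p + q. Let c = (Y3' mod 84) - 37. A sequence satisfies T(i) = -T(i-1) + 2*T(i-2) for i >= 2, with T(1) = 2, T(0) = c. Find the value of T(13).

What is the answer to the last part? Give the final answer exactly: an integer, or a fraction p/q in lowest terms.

62792

Stage 1: f(3) = 2*(-29) + 3*(24) + 3*(40) = 134; iterating: f(3)=134, f(4)=253, f(5)=821, f(6)=2803, f(7)=8828, f(8)=28528, f(9)=91949, f(10)=295966, f(11)=953363, f(12)=3070471, f(13)=9888929, f(14)=31849360, f(15)=102576920, f(16)=330368707, f(17)=1064016254; answer 1064016254
Stage 2: Y1 = 1064016254; r = -1; remainder = value at the root: -6*(-1)^4 - 7*(-1)^3 - 8*(-1)^2 + 1*(-1)^1 - 7 = (-6) + (7) + (-8) + (-1) + (-7) = -15; answer -15
Stage 3: Y2 = -15; w = 2; total draws C(10,5) = 252; complement C(8,5) = 56; favorable 252 - 56 = 196; P = 7/9; answer 7/9
Stage 4: Y3 = 7/9; threaded value p + q = 16; c = -21; T(2) = -1*(2) + 2*(-21) = -44; iterating: T(2)=-44, T(3)=48, T(4)=-136, T(5)=232, T(6)=-504, T(7)=968, T(8)=-1976, T(9)=3912, T(10)=-7864, T(11)=15688, T(12)=-31416, T(13)=62792; answer 62792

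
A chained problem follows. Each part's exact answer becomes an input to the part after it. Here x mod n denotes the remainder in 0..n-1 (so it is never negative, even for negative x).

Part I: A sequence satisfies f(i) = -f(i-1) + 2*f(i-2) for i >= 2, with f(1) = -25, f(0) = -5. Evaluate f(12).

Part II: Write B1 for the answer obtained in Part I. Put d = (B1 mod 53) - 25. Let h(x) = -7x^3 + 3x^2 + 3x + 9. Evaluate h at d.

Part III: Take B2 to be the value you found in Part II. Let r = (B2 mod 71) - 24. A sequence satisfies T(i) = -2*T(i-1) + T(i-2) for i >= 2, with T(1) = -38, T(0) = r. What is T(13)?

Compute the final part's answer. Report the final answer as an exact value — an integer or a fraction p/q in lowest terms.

-1895218

Part I: f(2) = -1*(-25) + 2*(-5) = 15; iterating: f(2)=15, f(3)=-65, f(4)=95, f(5)=-225, f(6)=415, f(7)=-865, f(8)=1695, f(9)=-3425, f(10)=6815, f(11)=-13665, f(12)=27295; answer 27295
Part II: B1 = 27295; d = -25; -7*(-25)^3 + 3*(-25)^2 + 3*(-25)^1 + 9 = (109375) + (1875) + (-75) + (9) = 111184; answer 111184
Part III: B2 = 111184; r = 45; T(2) = -2*(-38) + 1*(45) = 121; iterating: T(2)=121, T(3)=-280, T(4)=681, T(5)=-1642, T(6)=3965, T(7)=-9572, T(8)=23109, T(9)=-55790, T(10)=134689, T(11)=-325168, T(12)=785025, T(13)=-1895218; answer -1895218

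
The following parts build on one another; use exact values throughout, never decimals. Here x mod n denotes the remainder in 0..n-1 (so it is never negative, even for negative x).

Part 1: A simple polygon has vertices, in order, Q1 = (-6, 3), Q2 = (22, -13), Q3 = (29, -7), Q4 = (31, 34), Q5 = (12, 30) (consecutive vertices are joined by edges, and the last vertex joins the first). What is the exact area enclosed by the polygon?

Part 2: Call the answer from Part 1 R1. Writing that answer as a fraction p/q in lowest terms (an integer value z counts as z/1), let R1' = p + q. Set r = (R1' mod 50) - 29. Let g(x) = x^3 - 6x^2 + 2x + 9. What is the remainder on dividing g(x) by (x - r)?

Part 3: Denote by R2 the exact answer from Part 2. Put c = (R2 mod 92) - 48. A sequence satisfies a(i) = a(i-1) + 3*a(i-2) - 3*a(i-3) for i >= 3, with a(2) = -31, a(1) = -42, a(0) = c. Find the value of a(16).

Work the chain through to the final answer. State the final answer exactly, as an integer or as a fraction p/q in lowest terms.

Part 1: cross terms: (-6*-13 - 22*3)=12, (22*-7 - 29*-13)=223, (29*34 - 31*-7)=1203, (31*30 - 12*34)=522, (12*3 - -6*30)=216; twice the area = |2176| = 2176; area = 1088; answer 1088
Part 2: R1 = 1088; threaded value p + q = 1089; r = 10; remainder = value at the root: 1*(10)^3 - 6*(10)^2 + 2*(10)^1 + 9 = (1000) + (-600) + (20) + (9) = 429; answer 429
Part 3: R2 = 429; c = 13; a(3) = 1*(-31) + 3*(-42) - 3*(13) = -196; iterating: a(3)=-196, a(4)=-163, a(5)=-658, a(6)=-559, a(7)=-2044, a(8)=-1747, a(9)=-6202, a(10)=-5311, a(11)=-18676, a(12)=-16003, a(13)=-56098, a(14)=-48079, a(15)=-168364, a(16)=-144307; answer -144307

-144307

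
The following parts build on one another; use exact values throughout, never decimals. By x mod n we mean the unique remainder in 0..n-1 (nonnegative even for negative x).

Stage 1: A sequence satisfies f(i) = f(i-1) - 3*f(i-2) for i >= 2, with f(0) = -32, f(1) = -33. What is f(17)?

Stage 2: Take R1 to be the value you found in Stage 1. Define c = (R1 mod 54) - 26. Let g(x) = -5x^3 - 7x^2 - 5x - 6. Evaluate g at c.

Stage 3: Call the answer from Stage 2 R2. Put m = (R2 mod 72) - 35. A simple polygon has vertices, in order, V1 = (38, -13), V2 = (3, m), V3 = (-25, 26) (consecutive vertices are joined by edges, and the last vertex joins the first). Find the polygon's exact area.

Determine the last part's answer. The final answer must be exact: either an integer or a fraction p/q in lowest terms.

168

Stage 1: f(2) = 1*(-33) - 3*(-32) = 63; iterating: f(2)=63, f(3)=162, f(4)=-27, f(5)=-513, f(6)=-432, f(7)=1107, f(8)=2403, f(9)=-918, f(10)=-8127, f(11)=-5373, f(12)=19008, f(13)=35127, f(14)=-21897, f(15)=-127278, f(16)=-61587, f(17)=320247; answer 320247
Stage 2: R1 = 320247; c = 1; -5*(1)^3 - 7*(1)^2 - 5*(1)^1 - 6 = (-5) + (-7) + (-5) + (-6) = -23; answer -23
Stage 3: R2 = -23; m = 14; cross terms: (38*14 - 3*-13)=571, (3*26 - -25*14)=428, (-25*-13 - 38*26)=-663; twice the area = |336| = 336; area = 168; answer 168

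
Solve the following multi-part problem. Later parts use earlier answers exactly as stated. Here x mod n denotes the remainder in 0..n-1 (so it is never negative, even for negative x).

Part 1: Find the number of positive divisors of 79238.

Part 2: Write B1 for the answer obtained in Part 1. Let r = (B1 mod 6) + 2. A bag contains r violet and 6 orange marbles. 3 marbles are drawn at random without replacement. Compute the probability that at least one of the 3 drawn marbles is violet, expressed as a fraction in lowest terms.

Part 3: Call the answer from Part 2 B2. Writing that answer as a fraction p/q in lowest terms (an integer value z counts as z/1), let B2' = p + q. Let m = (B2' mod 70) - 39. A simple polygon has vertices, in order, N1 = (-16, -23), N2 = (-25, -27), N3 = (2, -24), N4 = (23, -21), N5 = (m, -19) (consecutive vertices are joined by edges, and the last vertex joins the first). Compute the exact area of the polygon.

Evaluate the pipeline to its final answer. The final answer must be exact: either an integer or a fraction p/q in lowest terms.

158

Part 1: 79238 = 2 * 39619; number of divisors = (1+1) * (1+1) = 4; answer 4
Part 2: B1 = 4; r = 6; total draws C(12,3) = 220; complement C(6,3) = 20; favorable 220 - 20 = 200; P = 10/11; answer 10/11
Part 3: B2 = 10/11; threaded value p + q = 21; m = -18; cross terms: (-16*-27 - -25*-23)=-143, (-25*-24 - 2*-27)=654, (2*-21 - 23*-24)=510, (23*-19 - -18*-21)=-815, (-18*-23 - -16*-19)=110; twice the area = |316| = 316; area = 158; answer 158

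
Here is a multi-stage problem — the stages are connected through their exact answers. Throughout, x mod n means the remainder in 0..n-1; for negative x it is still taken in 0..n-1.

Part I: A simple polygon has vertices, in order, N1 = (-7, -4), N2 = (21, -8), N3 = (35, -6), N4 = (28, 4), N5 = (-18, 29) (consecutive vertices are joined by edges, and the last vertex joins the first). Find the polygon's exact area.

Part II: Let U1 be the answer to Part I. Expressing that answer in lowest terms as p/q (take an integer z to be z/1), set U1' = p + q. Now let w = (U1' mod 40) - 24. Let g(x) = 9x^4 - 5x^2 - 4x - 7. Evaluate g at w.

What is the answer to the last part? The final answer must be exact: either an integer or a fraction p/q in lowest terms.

1748201

Part I: cross terms: (-7*-8 - 21*-4)=140, (21*-6 - 35*-8)=154, (35*4 - 28*-6)=308, (28*29 - -18*4)=884, (-18*-4 - -7*29)=275; twice the area = |1761| = 1761; area = 1761/2; answer 1761/2
Part II: U1 = 1761/2; threaded value p + q = 1763; w = -21; 9*(-21)^4 - 5*(-21)^2 - 4*(-21)^1 - 7 = (1750329) + (-2205) + (84) + (-7) = 1748201; answer 1748201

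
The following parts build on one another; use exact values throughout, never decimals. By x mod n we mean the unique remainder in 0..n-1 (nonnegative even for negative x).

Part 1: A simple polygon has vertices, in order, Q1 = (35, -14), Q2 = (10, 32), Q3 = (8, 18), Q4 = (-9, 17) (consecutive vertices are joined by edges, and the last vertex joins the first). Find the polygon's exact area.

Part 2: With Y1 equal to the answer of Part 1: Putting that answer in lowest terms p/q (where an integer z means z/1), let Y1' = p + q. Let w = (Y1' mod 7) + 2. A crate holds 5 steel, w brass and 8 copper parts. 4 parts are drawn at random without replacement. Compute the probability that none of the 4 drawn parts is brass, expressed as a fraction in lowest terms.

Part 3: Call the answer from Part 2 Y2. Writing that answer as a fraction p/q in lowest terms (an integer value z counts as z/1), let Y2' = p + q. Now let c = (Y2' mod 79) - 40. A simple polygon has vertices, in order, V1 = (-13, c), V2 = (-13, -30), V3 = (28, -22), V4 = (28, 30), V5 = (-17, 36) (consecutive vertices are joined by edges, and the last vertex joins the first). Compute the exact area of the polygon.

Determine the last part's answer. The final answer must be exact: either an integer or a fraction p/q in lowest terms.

Part 1: cross terms: (35*32 - 10*-14)=1260, (10*18 - 8*32)=-76, (8*17 - -9*18)=298, (-9*-14 - 35*17)=-469; twice the area = |1013| = 1013; area = 1013/2; answer 1013/2
Part 2: Y1 = 1013/2; threaded value p + q = 1015; w = 2; total draws C(15,4) = 1365; favorable C(13,4) = 715; P = 11/21; answer 11/21
Part 3: Y2 = 11/21; threaded value p + q = 32; c = -8; cross terms: (-13*-30 - -13*-8)=286, (-13*-22 - 28*-30)=1126, (28*30 - 28*-22)=1456, (28*36 - -17*30)=1518, (-17*-8 - -13*36)=604; twice the area = |4990| = 4990; area = 2495; answer 2495

2495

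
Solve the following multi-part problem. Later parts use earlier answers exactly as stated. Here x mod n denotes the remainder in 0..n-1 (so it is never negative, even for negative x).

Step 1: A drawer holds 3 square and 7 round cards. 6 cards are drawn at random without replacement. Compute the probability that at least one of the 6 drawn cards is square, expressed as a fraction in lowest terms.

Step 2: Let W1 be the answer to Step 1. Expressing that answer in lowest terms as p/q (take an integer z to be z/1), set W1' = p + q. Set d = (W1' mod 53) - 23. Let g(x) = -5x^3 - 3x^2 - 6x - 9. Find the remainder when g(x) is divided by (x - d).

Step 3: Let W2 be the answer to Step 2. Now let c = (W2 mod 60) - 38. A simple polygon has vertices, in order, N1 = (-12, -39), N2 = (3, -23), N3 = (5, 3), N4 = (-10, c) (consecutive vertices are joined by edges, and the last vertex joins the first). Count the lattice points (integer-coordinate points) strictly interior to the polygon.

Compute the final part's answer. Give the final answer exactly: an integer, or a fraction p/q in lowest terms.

Step 1: total draws C(10,6) = 210; complement C(7,6) = 7; favorable 210 - 7 = 203; P = 29/30; answer 29/30
Step 2: W1 = 29/30; threaded value p + q = 59; d = -17; remainder = value at the root: -5*(-17)^3 - 3*(-17)^2 - 6*(-17)^1 - 9 = (24565) + (-867) + (102) + (-9) = 23791; answer 23791
Step 3: W2 = 23791; c = -7; cross terms: (-12*-23 - 3*-39)=393, (3*3 - 5*-23)=124, (5*-7 - -10*3)=-5, (-10*-39 - -12*-7)=306; twice the area = |818| = 818; area = 409; boundary points = 1 + 2 + 5 + 2 = 10; strictly interior points = area - boundary/2 + 1 = 405; answer 405

405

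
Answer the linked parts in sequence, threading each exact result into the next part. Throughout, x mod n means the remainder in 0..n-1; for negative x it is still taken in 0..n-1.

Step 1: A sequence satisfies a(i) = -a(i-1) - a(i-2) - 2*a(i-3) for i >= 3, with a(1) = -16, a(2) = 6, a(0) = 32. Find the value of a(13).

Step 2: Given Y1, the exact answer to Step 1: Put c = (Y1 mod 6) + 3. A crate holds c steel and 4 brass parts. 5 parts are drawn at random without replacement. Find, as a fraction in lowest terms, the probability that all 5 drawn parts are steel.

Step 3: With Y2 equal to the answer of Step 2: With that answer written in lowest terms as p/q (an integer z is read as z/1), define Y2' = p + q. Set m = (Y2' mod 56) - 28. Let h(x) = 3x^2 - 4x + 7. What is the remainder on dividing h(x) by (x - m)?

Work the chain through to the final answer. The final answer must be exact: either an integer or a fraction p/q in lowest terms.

566

Step 1: a(3) = -1*(6) - 1*(-16) - 2*(32) = -54; iterating: a(3)=-54, a(4)=80, a(5)=-38, a(6)=66, a(7)=-188, a(8)=198, a(9)=-142, a(10)=320, a(11)=-574, a(12)=538, a(13)=-604; answer -604
Step 2: Y1 = -604; c = 5; total draws C(9,5) = 126; favorable C(5,5) = 1; P = 1/126; answer 1/126
Step 3: Y2 = 1/126; threaded value p + q = 127; m = -13; remainder = value at the root: 3*(-13)^2 - 4*(-13)^1 + 7 = (507) + (52) + (7) = 566; answer 566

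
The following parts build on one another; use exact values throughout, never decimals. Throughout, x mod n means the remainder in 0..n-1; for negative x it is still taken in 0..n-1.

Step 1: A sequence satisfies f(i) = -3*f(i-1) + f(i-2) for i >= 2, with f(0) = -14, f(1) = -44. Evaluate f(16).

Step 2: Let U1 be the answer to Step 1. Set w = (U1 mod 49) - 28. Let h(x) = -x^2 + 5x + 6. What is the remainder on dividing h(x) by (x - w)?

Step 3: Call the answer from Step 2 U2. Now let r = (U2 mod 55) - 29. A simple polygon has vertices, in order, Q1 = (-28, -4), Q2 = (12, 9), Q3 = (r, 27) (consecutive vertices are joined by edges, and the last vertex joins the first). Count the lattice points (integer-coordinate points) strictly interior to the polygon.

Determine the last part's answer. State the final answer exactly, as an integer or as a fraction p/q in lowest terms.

561

Step 1: f(2) = -3*(-44) + 1*(-14) = 118; iterating: f(2)=118, f(3)=-398, f(4)=1312, f(5)=-4334, f(6)=14314, f(7)=-47276, f(8)=156142, f(9)=-515702, f(10)=1703248, f(11)=-5625446, f(12)=18579586, f(13)=-61364204, f(14)=202672198, f(15)=-669380798, f(16)=2210814592; answer 2210814592
Step 2: U1 = 2210814592; w = -21; remainder = value at the root: -1*(-21)^2 + 5*(-21)^1 + 6 = (-441) + (-105) + (6) = -540; answer -540
Step 3: U2 = -540; r = -19; cross terms: (-28*9 - 12*-4)=-204, (12*27 - -19*9)=495, (-19*-4 - -28*27)=832; twice the area = |1123| = 1123; area = 1123/2; boundary points = 1 + 1 + 1 = 3; strictly interior points = area - boundary/2 + 1 = 561; answer 561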